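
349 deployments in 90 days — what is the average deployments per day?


Formula: deployments per day = releases / days
= 349 / 90
= 3.878 deploys/day
(equivalently, 27.14 deploys/week)

3.878 deploys/day


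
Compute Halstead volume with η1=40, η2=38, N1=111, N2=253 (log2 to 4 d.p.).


Formula: V = N * log2(η), where N = N1 + N2 and η = η1 + η2
η = 40 + 38 = 78
N = 111 + 253 = 364
log2(78) ≈ 6.2854
V = 364 * 6.2854 = 2287.89

2287.89


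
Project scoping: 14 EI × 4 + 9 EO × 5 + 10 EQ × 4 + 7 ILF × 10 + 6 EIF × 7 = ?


UFP = EI*4 + EO*5 + EQ*4 + ILF*10 + EIF*7
UFP = 14*4 + 9*5 + 10*4 + 7*10 + 6*7
UFP = 56 + 45 + 40 + 70 + 42
UFP = 253

253


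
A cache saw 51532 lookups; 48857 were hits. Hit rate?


Formula: hit rate = hits / (hits + misses) * 100
hit rate = 48857 / (48857 + 2675) * 100
hit rate = 48857 / 51532 * 100
hit rate = 94.81%

94.81%


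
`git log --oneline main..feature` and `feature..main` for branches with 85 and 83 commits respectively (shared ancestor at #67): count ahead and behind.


Common ancestor: commit #67
feature commits after divergence: 85 - 67 = 18
main commits after divergence: 83 - 67 = 16
feature is 18 commits ahead of main
main is 16 commits ahead of feature

feature ahead: 18, main ahead: 16


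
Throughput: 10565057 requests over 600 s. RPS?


Formula: throughput = requests / seconds
throughput = 10565057 / 600
throughput = 17608.43 requests/second

17608.43 requests/second


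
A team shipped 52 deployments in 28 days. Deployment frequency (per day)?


Formula: deployments per day = releases / days
= 52 / 28
= 1.857 deploys/day
(equivalently, 13.0 deploys/week)

1.857 deploys/day


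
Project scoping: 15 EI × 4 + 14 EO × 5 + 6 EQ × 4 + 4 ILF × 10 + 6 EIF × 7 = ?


UFP = EI*4 + EO*5 + EQ*4 + ILF*10 + EIF*7
UFP = 15*4 + 14*5 + 6*4 + 4*10 + 6*7
UFP = 60 + 70 + 24 + 40 + 42
UFP = 236

236


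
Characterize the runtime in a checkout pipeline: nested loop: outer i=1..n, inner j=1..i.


Reasoning: triangle: n(n+1)/2 ~ n^2/2
Complexity: O(n^2)

O(n^2)


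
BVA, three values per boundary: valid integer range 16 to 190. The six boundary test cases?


Range: [16, 190]
Boundaries: just below min, min, min+1, max-1, max, just above max
Values: [15, 16, 17, 189, 190, 191]

[15, 16, 17, 189, 190, 191]


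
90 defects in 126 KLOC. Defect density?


Defect density = defects / KLOC
Defect density = 90 / 126
Defect density = 0.714 defects/KLOC

0.714 defects/KLOC


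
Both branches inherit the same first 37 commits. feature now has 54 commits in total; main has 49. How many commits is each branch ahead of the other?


Common ancestor: commit #37
feature commits after divergence: 54 - 37 = 17
main commits after divergence: 49 - 37 = 12
feature is 17 commits ahead of main
main is 12 commits ahead of feature

feature ahead: 17, main ahead: 12


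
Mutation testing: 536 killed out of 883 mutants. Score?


Mutation score = killed / total * 100
Mutation score = 536 / 883 * 100
Mutation score = 60.7%

60.7%


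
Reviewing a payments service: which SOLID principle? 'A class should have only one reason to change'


This describes the Single Responsibility Principle (SRP)

Single Responsibility Principle (SRP)


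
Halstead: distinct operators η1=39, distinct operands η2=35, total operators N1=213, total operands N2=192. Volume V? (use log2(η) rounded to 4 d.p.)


Formula: V = N * log2(η), where N = N1 + N2 and η = η1 + η2
η = 39 + 35 = 74
N = 213 + 192 = 405
log2(74) ≈ 6.2095
V = 405 * 6.2095 = 2514.85

2514.85


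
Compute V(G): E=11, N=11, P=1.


Formula: V(G) = E - N + 2P
V(G) = 11 - 11 + 2*1
V(G) = 0 + 2
V(G) = 2

2


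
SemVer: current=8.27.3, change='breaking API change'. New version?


Current: 8.27.3
Change category: 'breaking API change' → major bump
SemVer rule: major bump → increment MAJOR, reset MINOR and PATCH to 0
New: 9.0.0

9.0.0


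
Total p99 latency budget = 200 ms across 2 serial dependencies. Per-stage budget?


Formula: per_stage = total_budget / stages
per_stage = 200 / 2
per_stage = 100.0 ms

100.0 ms


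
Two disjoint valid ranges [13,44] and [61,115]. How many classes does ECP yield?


Valid ranges: [13,44] and [61,115]
Class 1: x < 13 — invalid
Class 2: 13 ≤ x ≤ 44 — valid
Class 3: 44 < x < 61 — invalid (gap between ranges)
Class 4: 61 ≤ x ≤ 115 — valid
Class 5: x > 115 — invalid
Total equivalence classes: 5

5 equivalence classes


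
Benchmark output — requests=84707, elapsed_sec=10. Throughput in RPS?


Formula: throughput = requests / seconds
throughput = 84707 / 10
throughput = 8470.7 requests/second

8470.7 requests/second


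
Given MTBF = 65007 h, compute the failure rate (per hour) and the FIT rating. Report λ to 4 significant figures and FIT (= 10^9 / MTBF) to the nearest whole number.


Formula: λ = 1 / MTBF; FIT = λ × 1e9 = 1e9 / MTBF
λ = 1 / 65007 ≈ 1.538e-05 failures/hour
FIT = 1e9 / 65007 ≈ 15383 failures per 1e9 hours (nearest whole number)

λ = 1.538e-05 /h, FIT = 15383


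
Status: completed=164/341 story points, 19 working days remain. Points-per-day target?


Formula: Required rate = Remaining points / Days left
Remaining = 341 - 164 = 177 points
Required rate = 177 / 19 = 9.32 points/day

9.32 points/day


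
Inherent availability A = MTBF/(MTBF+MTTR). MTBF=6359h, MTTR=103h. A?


Availability = MTBF / (MTBF + MTTR)
Availability = 6359 / (6359 + 103)
Availability = 6359 / 6462
Availability = 98.4061%

98.4061%


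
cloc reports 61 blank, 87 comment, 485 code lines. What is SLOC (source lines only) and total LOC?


Total LOC = blank + comment + code
Total LOC = 61 + 87 + 485 = 633
SLOC (source only) = code = 485

Total LOC: 633, SLOC: 485


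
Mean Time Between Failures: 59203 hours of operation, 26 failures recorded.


Formula: MTBF = Total operating time / Number of failures
MTBF = 59203 / 26
MTBF = 2277.04 hours

2277.04 hours


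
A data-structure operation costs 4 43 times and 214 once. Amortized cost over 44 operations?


Formula: Amortized cost = Total cost / Operations
Total cost = (43 * 4) + (1 * 214)
Total cost = 172 + 214 = 386
Amortized = 386 / 44 = 8.7727

8.7727


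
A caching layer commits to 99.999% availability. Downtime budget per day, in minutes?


Formula: allowed downtime = period * (100 - SLA) / 100
Period (day) = 1440 minutes
Unavailability fraction = (100 - 99.999) / 100
Allowed downtime = 1440 * (100 - 99.999) / 100
Allowed downtime = 0.0144 minutes

0.0144 minutes


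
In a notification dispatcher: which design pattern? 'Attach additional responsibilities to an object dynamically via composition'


This matches the Decorator pattern

Decorator


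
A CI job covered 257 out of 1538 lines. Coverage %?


Coverage = covered / total * 100
Coverage = 257 / 1538 * 100
Coverage = 16.71%

16.71%


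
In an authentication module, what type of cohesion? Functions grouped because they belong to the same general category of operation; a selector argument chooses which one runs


Reasoning: Grouped by category of activity, not by data or sequence
Type: Logical cohesion

Logical cohesion


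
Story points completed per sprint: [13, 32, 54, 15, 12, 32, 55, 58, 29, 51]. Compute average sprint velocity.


Formula: Avg velocity = Total points / Number of sprints
Points: [13, 32, 54, 15, 12, 32, 55, 58, 29, 51]
Sum = 13 + 32 + 54 + 15 + 12 + 32 + 55 + 58 + 29 + 51 = 351
Avg velocity = 351 / 10 = 35.1 points/sprint

35.1 points/sprint


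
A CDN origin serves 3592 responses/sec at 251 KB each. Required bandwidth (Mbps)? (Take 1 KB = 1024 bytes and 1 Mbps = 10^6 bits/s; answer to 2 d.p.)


Formula: Mbps = payload_bytes * RPS * 8 / 1e6
Payload per request = 251 KB = 251 * 1024 = 257024 bytes
Total bytes/sec = 257024 * 3592 = 923230208
Total bits/sec = 923230208 * 8 = 7385841664
Mbps = 7385841664 / 1e6 = 7385.84

7385.84 Mbps


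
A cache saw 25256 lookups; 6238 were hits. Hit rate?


Formula: hit rate = hits / (hits + misses) * 100
hit rate = 6238 / (6238 + 19018) * 100
hit rate = 6238 / 25256 * 100
hit rate = 24.7%

24.7%


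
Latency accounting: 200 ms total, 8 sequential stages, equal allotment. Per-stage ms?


Formula: per_stage = total_budget / stages
per_stage = 200 / 8
per_stage = 25.0 ms

25.0 ms


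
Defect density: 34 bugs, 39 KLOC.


Defect density = defects / KLOC
Defect density = 34 / 39
Defect density = 0.872 defects/KLOC

0.872 defects/KLOC


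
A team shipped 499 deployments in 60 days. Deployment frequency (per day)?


Formula: deployments per day = releases / days
= 499 / 60
= 8.317 deploys/day
(equivalently, 58.22 deploys/week)

8.317 deploys/day


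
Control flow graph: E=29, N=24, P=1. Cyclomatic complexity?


Formula: V(G) = E - N + 2P
V(G) = 29 - 24 + 2*1
V(G) = 5 + 2
V(G) = 7

7


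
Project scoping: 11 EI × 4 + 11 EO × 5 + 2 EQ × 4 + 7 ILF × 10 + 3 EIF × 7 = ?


UFP = EI*4 + EO*5 + EQ*4 + ILF*10 + EIF*7
UFP = 11*4 + 11*5 + 2*4 + 7*10 + 3*7
UFP = 44 + 55 + 8 + 70 + 21
UFP = 198

198


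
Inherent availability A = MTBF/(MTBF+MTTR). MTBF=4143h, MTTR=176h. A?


Availability = MTBF / (MTBF + MTTR)
Availability = 4143 / (4143 + 176)
Availability = 4143 / 4319
Availability = 95.925%

95.925%


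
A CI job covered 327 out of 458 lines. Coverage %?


Coverage = covered / total * 100
Coverage = 327 / 458 * 100
Coverage = 71.4%

71.4%


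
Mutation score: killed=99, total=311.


Mutation score = killed / total * 100
Mutation score = 99 / 311 * 100
Mutation score = 31.83%

31.83%


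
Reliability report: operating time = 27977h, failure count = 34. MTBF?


Formula: MTBF = Total operating time / Number of failures
MTBF = 27977 / 34
MTBF = 822.85 hours

822.85 hours


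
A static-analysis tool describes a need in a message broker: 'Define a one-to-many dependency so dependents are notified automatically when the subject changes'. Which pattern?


This matches the Observer pattern

Observer


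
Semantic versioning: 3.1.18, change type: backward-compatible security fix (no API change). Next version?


Current: 3.1.18
Change category: 'backward-compatible security fix (no API change)' → patch bump
SemVer rule: patch bump → increment PATCH (MAJOR and MINOR unchanged)
New: 3.1.19

3.1.19


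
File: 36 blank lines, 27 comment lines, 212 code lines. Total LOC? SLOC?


Total LOC = blank + comment + code
Total LOC = 36 + 27 + 212 = 275
SLOC (source only) = code = 212

Total LOC: 275, SLOC: 212


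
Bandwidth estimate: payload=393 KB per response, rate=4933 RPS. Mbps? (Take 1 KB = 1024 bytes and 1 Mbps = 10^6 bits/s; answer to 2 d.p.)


Formula: Mbps = payload_bytes * RPS * 8 / 1e6
Payload per request = 393 KB = 393 * 1024 = 402432 bytes
Total bytes/sec = 402432 * 4933 = 1985197056
Total bits/sec = 1985197056 * 8 = 15881576448
Mbps = 15881576448 / 1e6 = 15881.58

15881.58 Mbps


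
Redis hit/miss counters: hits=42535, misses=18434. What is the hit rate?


Formula: hit rate = hits / (hits + misses) * 100
hit rate = 42535 / (42535 + 18434) * 100
hit rate = 42535 / 60969 * 100
hit rate = 69.76%

69.76%


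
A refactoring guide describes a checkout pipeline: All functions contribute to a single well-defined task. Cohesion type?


Reasoning: Best: single purpose
Type: Functional cohesion

Functional cohesion


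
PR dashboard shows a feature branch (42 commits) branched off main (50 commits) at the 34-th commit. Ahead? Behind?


Common ancestor: commit #34
feature commits after divergence: 42 - 34 = 8
main commits after divergence: 50 - 34 = 16
feature is 8 commits ahead of main
main is 16 commits ahead of feature

feature ahead: 8, main ahead: 16


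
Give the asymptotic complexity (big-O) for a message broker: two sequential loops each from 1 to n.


Reasoning: sequential dominates: O(n) + O(n) = O(n)
Complexity: O(n)

O(n)


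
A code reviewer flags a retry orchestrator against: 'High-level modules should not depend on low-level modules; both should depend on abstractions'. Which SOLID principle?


This describes the Dependency Inversion Principle (DIP)

Dependency Inversion Principle (DIP)


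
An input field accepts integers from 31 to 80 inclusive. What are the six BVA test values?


Range: [31, 80]
Boundaries: just below min, min, min+1, max-1, max, just above max
Values: [30, 31, 32, 79, 80, 81]

[30, 31, 32, 79, 80, 81]


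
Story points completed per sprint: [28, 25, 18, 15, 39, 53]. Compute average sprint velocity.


Formula: Avg velocity = Total points / Number of sprints
Points: [28, 25, 18, 15, 39, 53]
Sum = 28 + 25 + 18 + 15 + 39 + 53 = 178
Avg velocity = 178 / 6 = 29.67 points/sprint

29.67 points/sprint


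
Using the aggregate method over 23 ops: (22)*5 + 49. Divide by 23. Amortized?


Formula: Amortized cost = Total cost / Operations
Total cost = (22 * 5) + (1 * 49)
Total cost = 110 + 49 = 159
Amortized = 159 / 23 = 6.913

6.913


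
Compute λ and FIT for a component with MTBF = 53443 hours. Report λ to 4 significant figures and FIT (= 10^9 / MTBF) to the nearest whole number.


Formula: λ = 1 / MTBF; FIT = λ × 1e9 = 1e9 / MTBF
λ = 1 / 53443 ≈ 1.871e-05 failures/hour
FIT = 1e9 / 53443 ≈ 18712 failures per 1e9 hours (nearest whole number)

λ = 1.871e-05 /h, FIT = 18712


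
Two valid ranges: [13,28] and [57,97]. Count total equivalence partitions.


Valid ranges: [13,28] and [57,97]
Class 1: x < 13 — invalid
Class 2: 13 ≤ x ≤ 28 — valid
Class 3: 28 < x < 57 — invalid (gap between ranges)
Class 4: 57 ≤ x ≤ 97 — valid
Class 5: x > 97 — invalid
Total equivalence classes: 5

5 equivalence classes


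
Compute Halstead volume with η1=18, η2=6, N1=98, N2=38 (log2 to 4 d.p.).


Formula: V = N * log2(η), where N = N1 + N2 and η = η1 + η2
η = 18 + 6 = 24
N = 98 + 38 = 136
log2(24) ≈ 4.5850
V = 136 * 4.5850 = 623.56

623.56


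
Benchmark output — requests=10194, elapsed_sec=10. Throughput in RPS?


Formula: throughput = requests / seconds
throughput = 10194 / 10
throughput = 1019.4 requests/second

1019.4 requests/second


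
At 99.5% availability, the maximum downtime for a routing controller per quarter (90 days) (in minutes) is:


Formula: allowed downtime = period * (100 - SLA) / 100
Period (quarter (90 days)) = 129600 minutes
Unavailability fraction = (100 - 99.5) / 100
Allowed downtime = 129600 * (100 - 99.5) / 100
Allowed downtime = 648.0 minutes

648.0 minutes


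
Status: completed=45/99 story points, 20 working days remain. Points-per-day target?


Formula: Required rate = Remaining points / Days left
Remaining = 99 - 45 = 54 points
Required rate = 54 / 20 = 2.7 points/day

2.7 points/day


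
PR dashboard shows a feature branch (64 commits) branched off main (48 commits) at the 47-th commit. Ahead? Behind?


Common ancestor: commit #47
feature commits after divergence: 64 - 47 = 17
main commits after divergence: 48 - 47 = 1
feature is 17 commits ahead of main
main is 1 commits ahead of feature

feature ahead: 17, main ahead: 1


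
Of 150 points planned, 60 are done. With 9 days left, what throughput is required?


Formula: Required rate = Remaining points / Days left
Remaining = 150 - 60 = 90 points
Required rate = 90 / 9 = 10.0 points/day

10.0 points/day


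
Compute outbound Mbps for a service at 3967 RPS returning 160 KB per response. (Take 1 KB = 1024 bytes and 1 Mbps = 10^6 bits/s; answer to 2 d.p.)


Formula: Mbps = payload_bytes * RPS * 8 / 1e6
Payload per request = 160 KB = 160 * 1024 = 163840 bytes
Total bytes/sec = 163840 * 3967 = 649953280
Total bits/sec = 649953280 * 8 = 5199626240
Mbps = 5199626240 / 1e6 = 5199.63

5199.63 Mbps


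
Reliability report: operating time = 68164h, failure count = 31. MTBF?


Formula: MTBF = Total operating time / Number of failures
MTBF = 68164 / 31
MTBF = 2198.84 hours

2198.84 hours


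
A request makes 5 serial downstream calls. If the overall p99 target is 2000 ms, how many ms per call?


Formula: per_stage = total_budget / stages
per_stage = 2000 / 5
per_stage = 400.0 ms

400.0 ms


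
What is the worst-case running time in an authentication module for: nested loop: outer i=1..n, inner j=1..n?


Reasoning: n iterations times n iterations
Complexity: O(n^2)

O(n^2)


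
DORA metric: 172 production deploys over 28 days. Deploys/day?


Formula: deployments per day = releases / days
= 172 / 28
= 6.143 deploys/day
(equivalently, 43.0 deploys/week)

6.143 deploys/day


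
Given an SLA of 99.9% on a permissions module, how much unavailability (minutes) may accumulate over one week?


Formula: allowed downtime = period * (100 - SLA) / 100
Period (week) = 10080 minutes
Unavailability fraction = (100 - 99.9) / 100
Allowed downtime = 10080 * (100 - 99.9) / 100
Allowed downtime = 10.08 minutes

10.08 minutes


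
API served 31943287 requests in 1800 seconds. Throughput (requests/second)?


Formula: throughput = requests / seconds
throughput = 31943287 / 1800
throughput = 17746.27 requests/second

17746.27 requests/second


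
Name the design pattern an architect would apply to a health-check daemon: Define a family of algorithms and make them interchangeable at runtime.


This matches the Strategy pattern

Strategy


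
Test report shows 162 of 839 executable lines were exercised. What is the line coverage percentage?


Coverage = covered / total * 100
Coverage = 162 / 839 * 100
Coverage = 19.31%

19.31%


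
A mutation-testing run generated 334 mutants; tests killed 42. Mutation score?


Mutation score = killed / total * 100
Mutation score = 42 / 334 * 100
Mutation score = 12.57%

12.57%


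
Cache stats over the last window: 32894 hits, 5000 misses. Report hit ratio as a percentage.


Formula: hit rate = hits / (hits + misses) * 100
hit rate = 32894 / (32894 + 5000) * 100
hit rate = 32894 / 37894 * 100
hit rate = 86.81%

86.81%


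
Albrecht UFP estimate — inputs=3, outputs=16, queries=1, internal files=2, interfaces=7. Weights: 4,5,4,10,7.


UFP = EI*4 + EO*5 + EQ*4 + ILF*10 + EIF*7
UFP = 3*4 + 16*5 + 1*4 + 2*10 + 7*7
UFP = 12 + 80 + 4 + 20 + 49
UFP = 165

165


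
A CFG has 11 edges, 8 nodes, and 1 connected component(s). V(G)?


Formula: V(G) = E - N + 2P
V(G) = 11 - 8 + 2*1
V(G) = 3 + 2
V(G) = 5

5


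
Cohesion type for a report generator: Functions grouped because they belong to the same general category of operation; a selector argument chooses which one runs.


Reasoning: Grouped by category of activity, not by data or sequence
Type: Logical cohesion

Logical cohesion


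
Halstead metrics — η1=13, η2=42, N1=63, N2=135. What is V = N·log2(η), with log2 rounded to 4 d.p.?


Formula: V = N * log2(η), where N = N1 + N2 and η = η1 + η2
η = 13 + 42 = 55
N = 63 + 135 = 198
log2(55) ≈ 5.7814
V = 198 * 5.7814 = 1144.72

1144.72


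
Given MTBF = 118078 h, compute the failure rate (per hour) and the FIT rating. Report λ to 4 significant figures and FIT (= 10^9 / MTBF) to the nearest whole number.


Formula: λ = 1 / MTBF; FIT = λ × 1e9 = 1e9 / MTBF
λ = 1 / 118078 ≈ 8.469e-06 failures/hour
FIT = 1e9 / 118078 ≈ 8469 failures per 1e9 hours (nearest whole number)

λ = 8.469e-06 /h, FIT = 8469


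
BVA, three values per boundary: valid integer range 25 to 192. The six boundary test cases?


Range: [25, 192]
Boundaries: just below min, min, min+1, max-1, max, just above max
Values: [24, 25, 26, 191, 192, 193]

[24, 25, 26, 191, 192, 193]


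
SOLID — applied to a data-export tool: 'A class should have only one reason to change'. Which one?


This describes the Single Responsibility Principle (SRP)

Single Responsibility Principle (SRP)


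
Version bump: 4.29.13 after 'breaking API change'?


Current: 4.29.13
Change category: 'breaking API change' → major bump
SemVer rule: major bump → increment MAJOR, reset MINOR and PATCH to 0
New: 5.0.0

5.0.0


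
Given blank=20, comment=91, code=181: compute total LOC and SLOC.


Total LOC = blank + comment + code
Total LOC = 20 + 91 + 181 = 292
SLOC (source only) = code = 181

Total LOC: 292, SLOC: 181


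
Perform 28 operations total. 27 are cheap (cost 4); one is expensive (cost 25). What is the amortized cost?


Formula: Amortized cost = Total cost / Operations
Total cost = (27 * 4) + (1 * 25)
Total cost = 108 + 25 = 133
Amortized = 133 / 28 = 4.75

4.75


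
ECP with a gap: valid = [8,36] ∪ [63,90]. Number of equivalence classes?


Valid ranges: [8,36] and [63,90]
Class 1: x < 8 — invalid
Class 2: 8 ≤ x ≤ 36 — valid
Class 3: 36 < x < 63 — invalid (gap between ranges)
Class 4: 63 ≤ x ≤ 90 — valid
Class 5: x > 90 — invalid
Total equivalence classes: 5

5 equivalence classes


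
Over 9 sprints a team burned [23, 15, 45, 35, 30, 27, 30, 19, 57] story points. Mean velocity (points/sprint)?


Formula: Avg velocity = Total points / Number of sprints
Points: [23, 15, 45, 35, 30, 27, 30, 19, 57]
Sum = 23 + 15 + 45 + 35 + 30 + 27 + 30 + 19 + 57 = 281
Avg velocity = 281 / 9 = 31.22 points/sprint

31.22 points/sprint


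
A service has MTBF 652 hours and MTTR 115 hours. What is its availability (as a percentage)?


Availability = MTBF / (MTBF + MTTR)
Availability = 652 / (652 + 115)
Availability = 652 / 767
Availability = 85.0065%

85.0065%


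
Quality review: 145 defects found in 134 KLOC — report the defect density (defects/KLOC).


Defect density = defects / KLOC
Defect density = 145 / 134
Defect density = 1.082 defects/KLOC

1.082 defects/KLOC


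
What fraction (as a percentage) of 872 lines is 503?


Coverage = covered / total * 100
Coverage = 503 / 872 * 100
Coverage = 57.68%

57.68%


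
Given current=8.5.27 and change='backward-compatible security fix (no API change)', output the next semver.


Current: 8.5.27
Change category: 'backward-compatible security fix (no API change)' → patch bump
SemVer rule: patch bump → increment PATCH (MAJOR and MINOR unchanged)
New: 8.5.28

8.5.28


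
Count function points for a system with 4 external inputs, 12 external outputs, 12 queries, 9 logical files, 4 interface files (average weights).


UFP = EI*4 + EO*5 + EQ*4 + ILF*10 + EIF*7
UFP = 4*4 + 12*5 + 12*4 + 9*10 + 4*7
UFP = 16 + 60 + 48 + 90 + 28
UFP = 242

242


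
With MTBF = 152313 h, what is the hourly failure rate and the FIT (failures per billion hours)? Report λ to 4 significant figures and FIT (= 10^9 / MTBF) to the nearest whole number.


Formula: λ = 1 / MTBF; FIT = λ × 1e9 = 1e9 / MTBF
λ = 1 / 152313 ≈ 6.565e-06 failures/hour
FIT = 1e9 / 152313 ≈ 6565 failures per 1e9 hours (nearest whole number)

λ = 6.565e-06 /h, FIT = 6565


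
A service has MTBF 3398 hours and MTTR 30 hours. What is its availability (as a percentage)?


Availability = MTBF / (MTBF + MTTR)
Availability = 3398 / (3398 + 30)
Availability = 3398 / 3428
Availability = 99.1249%

99.1249%


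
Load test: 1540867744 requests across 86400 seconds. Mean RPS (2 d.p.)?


Formula: throughput = requests / seconds
throughput = 1540867744 / 86400
throughput = 17834.12 requests/second

17834.12 requests/second


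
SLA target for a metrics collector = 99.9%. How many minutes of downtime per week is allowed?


Formula: allowed downtime = period * (100 - SLA) / 100
Period (week) = 10080 minutes
Unavailability fraction = (100 - 99.9) / 100
Allowed downtime = 10080 * (100 - 99.9) / 100
Allowed downtime = 10.08 minutes

10.08 minutes


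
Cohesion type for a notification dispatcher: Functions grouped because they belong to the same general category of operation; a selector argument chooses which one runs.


Reasoning: Grouped by category of activity, not by data or sequence
Type: Logical cohesion

Logical cohesion


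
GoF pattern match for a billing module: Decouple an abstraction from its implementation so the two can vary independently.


This matches the Bridge pattern

Bridge


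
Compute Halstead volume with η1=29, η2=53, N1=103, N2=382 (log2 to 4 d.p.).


Formula: V = N * log2(η), where N = N1 + N2 and η = η1 + η2
η = 29 + 53 = 82
N = 103 + 382 = 485
log2(82) ≈ 6.3576
V = 485 * 6.3576 = 3083.44

3083.44


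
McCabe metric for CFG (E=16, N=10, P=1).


Formula: V(G) = E - N + 2P
V(G) = 16 - 10 + 2*1
V(G) = 6 + 2
V(G) = 8

8


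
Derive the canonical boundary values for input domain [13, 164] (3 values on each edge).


Range: [13, 164]
Boundaries: just below min, min, min+1, max-1, max, just above max
Values: [12, 13, 14, 163, 164, 165]

[12, 13, 14, 163, 164, 165]


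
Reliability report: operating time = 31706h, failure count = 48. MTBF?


Formula: MTBF = Total operating time / Number of failures
MTBF = 31706 / 48
MTBF = 660.54 hours

660.54 hours


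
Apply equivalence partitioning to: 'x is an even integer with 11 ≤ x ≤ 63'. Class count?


Constraint: even integers in [11, 63]
Class 1: x < 11 — out-of-range invalid
Class 2: x in [11,63] but odd — wrong type invalid
Class 3: x in [11,63] and even — valid
Class 4: x > 63 — out-of-range invalid
Total equivalence classes: 4

4 equivalence classes


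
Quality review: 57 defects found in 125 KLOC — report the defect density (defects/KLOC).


Defect density = defects / KLOC
Defect density = 57 / 125
Defect density = 0.456 defects/KLOC

0.456 defects/KLOC


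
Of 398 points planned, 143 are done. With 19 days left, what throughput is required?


Formula: Required rate = Remaining points / Days left
Remaining = 398 - 143 = 255 points
Required rate = 255 / 19 = 13.42 points/day

13.42 points/day


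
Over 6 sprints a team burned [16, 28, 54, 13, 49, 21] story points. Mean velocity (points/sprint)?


Formula: Avg velocity = Total points / Number of sprints
Points: [16, 28, 54, 13, 49, 21]
Sum = 16 + 28 + 54 + 13 + 49 + 21 = 181
Avg velocity = 181 / 6 = 30.17 points/sprint

30.17 points/sprint


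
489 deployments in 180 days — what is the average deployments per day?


Formula: deployments per day = releases / days
= 489 / 180
= 2.717 deploys/day
(equivalently, 19.02 deploys/week)

2.717 deploys/day


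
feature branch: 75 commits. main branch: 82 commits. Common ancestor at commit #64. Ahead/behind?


Common ancestor: commit #64
feature commits after divergence: 75 - 64 = 11
main commits after divergence: 82 - 64 = 18
feature is 11 commits ahead of main
main is 18 commits ahead of feature

feature ahead: 11, main ahead: 18


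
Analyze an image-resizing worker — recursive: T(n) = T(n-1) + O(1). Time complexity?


Reasoning: linear recursion with constant work per frame
Complexity: O(n)

O(n)


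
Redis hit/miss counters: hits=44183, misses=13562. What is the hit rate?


Formula: hit rate = hits / (hits + misses) * 100
hit rate = 44183 / (44183 + 13562) * 100
hit rate = 44183 / 57745 * 100
hit rate = 76.51%

76.51%


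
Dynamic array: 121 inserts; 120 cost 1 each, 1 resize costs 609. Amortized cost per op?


Formula: Amortized cost = Total cost / Operations
Total cost = (120 * 1) + (1 * 609)
Total cost = 120 + 609 = 729
Amortized = 729 / 121 = 6.0248

6.0248


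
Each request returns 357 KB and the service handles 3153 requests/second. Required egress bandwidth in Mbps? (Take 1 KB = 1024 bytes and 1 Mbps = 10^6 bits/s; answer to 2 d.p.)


Formula: Mbps = payload_bytes * RPS * 8 / 1e6
Payload per request = 357 KB = 357 * 1024 = 365568 bytes
Total bytes/sec = 365568 * 3153 = 1152635904
Total bits/sec = 1152635904 * 8 = 9221087232
Mbps = 9221087232 / 1e6 = 9221.09

9221.09 Mbps


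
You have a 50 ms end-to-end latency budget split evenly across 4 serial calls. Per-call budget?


Formula: per_stage = total_budget / stages
per_stage = 50 / 4
per_stage = 12.5 ms

12.5 ms


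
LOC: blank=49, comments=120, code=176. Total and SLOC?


Total LOC = blank + comment + code
Total LOC = 49 + 120 + 176 = 345
SLOC (source only) = code = 176

Total LOC: 345, SLOC: 176


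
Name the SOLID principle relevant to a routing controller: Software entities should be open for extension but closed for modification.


This describes the Open/Closed Principle (OCP)

Open/Closed Principle (OCP)


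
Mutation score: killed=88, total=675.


Mutation score = killed / total * 100
Mutation score = 88 / 675 * 100
Mutation score = 13.04%

13.04%


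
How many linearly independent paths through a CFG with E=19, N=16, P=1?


Formula: V(G) = E - N + 2P
V(G) = 19 - 16 + 2*1
V(G) = 3 + 2
V(G) = 5

5


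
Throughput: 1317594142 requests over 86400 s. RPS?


Formula: throughput = requests / seconds
throughput = 1317594142 / 86400
throughput = 15249.93 requests/second

15249.93 requests/second


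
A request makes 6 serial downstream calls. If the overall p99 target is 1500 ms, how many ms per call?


Formula: per_stage = total_budget / stages
per_stage = 1500 / 6
per_stage = 250.0 ms

250.0 ms


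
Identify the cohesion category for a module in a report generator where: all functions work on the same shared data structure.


Reasoning: Functions share data
Type: Communicational cohesion

Communicational cohesion


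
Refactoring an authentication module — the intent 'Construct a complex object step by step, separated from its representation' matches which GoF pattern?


This matches the Builder pattern

Builder


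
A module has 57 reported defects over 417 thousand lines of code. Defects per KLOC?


Defect density = defects / KLOC
Defect density = 57 / 417
Defect density = 0.137 defects/KLOC

0.137 defects/KLOC


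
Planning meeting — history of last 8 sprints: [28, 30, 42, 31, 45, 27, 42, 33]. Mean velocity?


Formula: Avg velocity = Total points / Number of sprints
Points: [28, 30, 42, 31, 45, 27, 42, 33]
Sum = 28 + 30 + 42 + 31 + 45 + 27 + 42 + 33 = 278
Avg velocity = 278 / 8 = 34.75 points/sprint

34.75 points/sprint


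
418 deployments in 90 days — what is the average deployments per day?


Formula: deployments per day = releases / days
= 418 / 90
= 4.644 deploys/day
(equivalently, 32.51 deploys/week)

4.644 deploys/day


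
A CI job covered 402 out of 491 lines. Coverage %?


Coverage = covered / total * 100
Coverage = 402 / 491 * 100
Coverage = 81.87%

81.87%


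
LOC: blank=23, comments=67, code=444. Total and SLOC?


Total LOC = blank + comment + code
Total LOC = 23 + 67 + 444 = 534
SLOC (source only) = code = 444

Total LOC: 534, SLOC: 444


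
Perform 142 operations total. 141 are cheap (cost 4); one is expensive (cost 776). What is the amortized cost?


Formula: Amortized cost = Total cost / Operations
Total cost = (141 * 4) + (1 * 776)
Total cost = 564 + 776 = 1340
Amortized = 1340 / 142 = 9.4366

9.4366


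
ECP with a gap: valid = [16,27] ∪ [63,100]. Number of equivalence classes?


Valid ranges: [16,27] and [63,100]
Class 1: x < 16 — invalid
Class 2: 16 ≤ x ≤ 27 — valid
Class 3: 27 < x < 63 — invalid (gap between ranges)
Class 4: 63 ≤ x ≤ 100 — valid
Class 5: x > 100 — invalid
Total equivalence classes: 5

5 equivalence classes


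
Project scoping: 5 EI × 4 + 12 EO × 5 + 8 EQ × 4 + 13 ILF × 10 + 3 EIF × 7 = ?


UFP = EI*4 + EO*5 + EQ*4 + ILF*10 + EIF*7
UFP = 5*4 + 12*5 + 8*4 + 13*10 + 3*7
UFP = 20 + 60 + 32 + 130 + 21
UFP = 263

263


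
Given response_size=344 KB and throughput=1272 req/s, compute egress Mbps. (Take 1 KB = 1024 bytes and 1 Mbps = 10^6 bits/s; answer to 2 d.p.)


Formula: Mbps = payload_bytes * RPS * 8 / 1e6
Payload per request = 344 KB = 344 * 1024 = 352256 bytes
Total bytes/sec = 352256 * 1272 = 448069632
Total bits/sec = 448069632 * 8 = 3584557056
Mbps = 3584557056 / 1e6 = 3584.56

3584.56 Mbps


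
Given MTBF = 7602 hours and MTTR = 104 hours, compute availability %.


Availability = MTBF / (MTBF + MTTR)
Availability = 7602 / (7602 + 104)
Availability = 7602 / 7706
Availability = 98.6504%

98.6504%


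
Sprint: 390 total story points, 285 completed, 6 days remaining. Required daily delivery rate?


Formula: Required rate = Remaining points / Days left
Remaining = 390 - 285 = 105 points
Required rate = 105 / 6 = 17.5 points/day

17.5 points/day


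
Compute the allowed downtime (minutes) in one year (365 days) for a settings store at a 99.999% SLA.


Formula: allowed downtime = period * (100 - SLA) / 100
Period (year (365 days)) = 525600 minutes
Unavailability fraction = (100 - 99.999) / 100
Allowed downtime = 525600 * (100 - 99.999) / 100
Allowed downtime = 5.256 minutes

5.256 minutes


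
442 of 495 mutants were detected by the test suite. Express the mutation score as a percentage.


Mutation score = killed / total * 100
Mutation score = 442 / 495 * 100
Mutation score = 89.29%

89.29%


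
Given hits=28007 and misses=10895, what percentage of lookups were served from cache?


Formula: hit rate = hits / (hits + misses) * 100
hit rate = 28007 / (28007 + 10895) * 100
hit rate = 28007 / 38902 * 100
hit rate = 71.99%

71.99%


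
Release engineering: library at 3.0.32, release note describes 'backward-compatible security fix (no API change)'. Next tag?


Current: 3.0.32
Change category: 'backward-compatible security fix (no API change)' → patch bump
SemVer rule: patch bump → increment PATCH (MAJOR and MINOR unchanged)
New: 3.0.33

3.0.33


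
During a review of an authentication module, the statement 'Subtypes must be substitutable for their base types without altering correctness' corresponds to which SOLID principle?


This describes the Liskov Substitution Principle (LSP)

Liskov Substitution Principle (LSP)


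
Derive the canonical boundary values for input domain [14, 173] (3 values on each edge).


Range: [14, 173]
Boundaries: just below min, min, min+1, max-1, max, just above max
Values: [13, 14, 15, 172, 173, 174]

[13, 14, 15, 172, 173, 174]


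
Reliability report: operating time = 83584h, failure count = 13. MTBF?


Formula: MTBF = Total operating time / Number of failures
MTBF = 83584 / 13
MTBF = 6429.54 hours

6429.54 hours


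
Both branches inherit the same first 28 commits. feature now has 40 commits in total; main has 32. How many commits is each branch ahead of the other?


Common ancestor: commit #28
feature commits after divergence: 40 - 28 = 12
main commits after divergence: 32 - 28 = 4
feature is 12 commits ahead of main
main is 4 commits ahead of feature

feature ahead: 12, main ahead: 4


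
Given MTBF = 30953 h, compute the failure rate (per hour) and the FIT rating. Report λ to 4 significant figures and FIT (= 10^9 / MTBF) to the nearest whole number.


Formula: λ = 1 / MTBF; FIT = λ × 1e9 = 1e9 / MTBF
λ = 1 / 30953 ≈ 3.231e-05 failures/hour
FIT = 1e9 / 30953 ≈ 32307 failures per 1e9 hours (nearest whole number)

λ = 3.231e-05 /h, FIT = 32307


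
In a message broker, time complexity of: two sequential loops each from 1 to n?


Reasoning: sequential dominates: O(n) + O(n) = O(n)
Complexity: O(n)

O(n)


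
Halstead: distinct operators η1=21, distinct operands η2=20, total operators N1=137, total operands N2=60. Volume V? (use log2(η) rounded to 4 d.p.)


Formula: V = N * log2(η), where N = N1 + N2 and η = η1 + η2
η = 21 + 20 = 41
N = 137 + 60 = 197
log2(41) ≈ 5.3576
V = 197 * 5.3576 = 1055.45

1055.45


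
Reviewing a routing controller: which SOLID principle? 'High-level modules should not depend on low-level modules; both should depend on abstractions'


This describes the Dependency Inversion Principle (DIP)

Dependency Inversion Principle (DIP)


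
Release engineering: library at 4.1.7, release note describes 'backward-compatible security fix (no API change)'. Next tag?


Current: 4.1.7
Change category: 'backward-compatible security fix (no API change)' → patch bump
SemVer rule: patch bump → increment PATCH (MAJOR and MINOR unchanged)
New: 4.1.8

4.1.8


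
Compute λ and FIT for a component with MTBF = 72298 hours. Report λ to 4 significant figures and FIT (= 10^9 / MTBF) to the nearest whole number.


Formula: λ = 1 / MTBF; FIT = λ × 1e9 = 1e9 / MTBF
λ = 1 / 72298 ≈ 1.383e-05 failures/hour
FIT = 1e9 / 72298 ≈ 13832 failures per 1e9 hours (nearest whole number)

λ = 1.383e-05 /h, FIT = 13832


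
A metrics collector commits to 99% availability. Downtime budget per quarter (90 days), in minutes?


Formula: allowed downtime = period * (100 - SLA) / 100
Period (quarter (90 days)) = 129600 minutes
Unavailability fraction = (100 - 99.0) / 100
Allowed downtime = 129600 * (100 - 99.0) / 100
Allowed downtime = 1296.0 minutes

1296.0 minutes


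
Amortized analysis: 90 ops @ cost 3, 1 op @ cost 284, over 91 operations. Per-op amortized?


Formula: Amortized cost = Total cost / Operations
Total cost = (90 * 3) + (1 * 284)
Total cost = 270 + 284 = 554
Amortized = 554 / 91 = 6.0879

6.0879


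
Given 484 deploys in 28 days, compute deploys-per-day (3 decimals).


Formula: deployments per day = releases / days
= 484 / 28
= 17.286 deploys/day
(equivalently, 121.0 deploys/week)

17.286 deploys/day


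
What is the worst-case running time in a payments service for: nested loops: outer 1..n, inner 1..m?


Reasoning: product of independent bounds
Complexity: O(n*m)

O(n*m)


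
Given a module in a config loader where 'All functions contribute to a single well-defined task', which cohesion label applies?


Reasoning: Best: single purpose
Type: Functional cohesion

Functional cohesion


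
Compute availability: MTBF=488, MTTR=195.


Availability = MTBF / (MTBF + MTTR)
Availability = 488 / (488 + 195)
Availability = 488 / 683
Availability = 71.4495%

71.4495%


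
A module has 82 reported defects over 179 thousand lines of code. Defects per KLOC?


Defect density = defects / KLOC
Defect density = 82 / 179
Defect density = 0.458 defects/KLOC

0.458 defects/KLOC


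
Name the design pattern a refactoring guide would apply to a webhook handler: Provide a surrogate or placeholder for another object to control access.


This matches the Proxy pattern

Proxy


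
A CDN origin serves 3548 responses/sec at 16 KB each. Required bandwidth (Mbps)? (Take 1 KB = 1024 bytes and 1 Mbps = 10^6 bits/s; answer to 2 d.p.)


Formula: Mbps = payload_bytes * RPS * 8 / 1e6
Payload per request = 16 KB = 16 * 1024 = 16384 bytes
Total bytes/sec = 16384 * 3548 = 58130432
Total bits/sec = 58130432 * 8 = 465043456
Mbps = 465043456 / 1e6 = 465.04

465.04 Mbps


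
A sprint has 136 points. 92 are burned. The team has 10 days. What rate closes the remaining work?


Formula: Required rate = Remaining points / Days left
Remaining = 136 - 92 = 44 points
Required rate = 44 / 10 = 4.4 points/day

4.4 points/day


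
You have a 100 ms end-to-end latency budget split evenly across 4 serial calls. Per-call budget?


Formula: per_stage = total_budget / stages
per_stage = 100 / 4
per_stage = 25.0 ms

25.0 ms


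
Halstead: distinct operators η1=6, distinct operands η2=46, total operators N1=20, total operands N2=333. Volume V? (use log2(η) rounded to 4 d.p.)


Formula: V = N * log2(η), where N = N1 + N2 and η = η1 + η2
η = 6 + 46 = 52
N = 20 + 333 = 353
log2(52) ≈ 5.7004
V = 353 * 5.7004 = 2012.24

2012.24


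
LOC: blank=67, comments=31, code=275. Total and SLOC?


Total LOC = blank + comment + code
Total LOC = 67 + 31 + 275 = 373
SLOC (source only) = code = 275

Total LOC: 373, SLOC: 275


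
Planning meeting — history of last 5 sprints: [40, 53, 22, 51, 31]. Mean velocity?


Formula: Avg velocity = Total points / Number of sprints
Points: [40, 53, 22, 51, 31]
Sum = 40 + 53 + 22 + 51 + 31 = 197
Avg velocity = 197 / 5 = 39.4 points/sprint

39.4 points/sprint
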